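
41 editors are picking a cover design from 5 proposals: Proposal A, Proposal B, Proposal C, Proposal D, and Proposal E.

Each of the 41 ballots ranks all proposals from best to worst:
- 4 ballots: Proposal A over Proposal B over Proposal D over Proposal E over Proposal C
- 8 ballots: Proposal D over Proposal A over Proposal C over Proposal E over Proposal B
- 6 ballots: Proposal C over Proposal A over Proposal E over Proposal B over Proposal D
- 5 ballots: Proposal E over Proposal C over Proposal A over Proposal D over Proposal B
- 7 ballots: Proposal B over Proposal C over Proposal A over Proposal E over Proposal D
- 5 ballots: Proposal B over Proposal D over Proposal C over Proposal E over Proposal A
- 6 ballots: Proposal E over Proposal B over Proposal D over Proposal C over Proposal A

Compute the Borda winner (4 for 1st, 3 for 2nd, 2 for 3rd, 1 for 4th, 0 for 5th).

Proposal A: 4×4 + 8×3 + 6×3 + 5×2 + 7×2 + 5×0 + 6×0 = 82
Proposal B: 4×3 + 8×0 + 6×1 + 5×0 + 7×4 + 5×4 + 6×3 = 84
Proposal C: 4×0 + 8×2 + 6×4 + 5×3 + 7×3 + 5×2 + 6×1 = 92
Proposal D: 4×2 + 8×4 + 6×0 + 5×1 + 7×0 + 5×3 + 6×2 = 72
Proposal E: 4×1 + 8×1 + 6×2 + 5×4 + 7×1 + 5×1 + 6×4 = 80

Proposal C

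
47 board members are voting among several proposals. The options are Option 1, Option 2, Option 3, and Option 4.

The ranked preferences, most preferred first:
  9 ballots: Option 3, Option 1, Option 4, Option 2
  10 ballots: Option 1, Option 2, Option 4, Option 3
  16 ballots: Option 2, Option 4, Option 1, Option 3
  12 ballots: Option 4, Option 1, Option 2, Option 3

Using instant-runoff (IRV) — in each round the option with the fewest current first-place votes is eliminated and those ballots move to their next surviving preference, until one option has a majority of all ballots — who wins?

Round 1: Option 1 10, Option 2 16, Option 3 9, Option 4 12. Option 3 eliminated.
Round 2: Option 1 19, Option 2 16, Option 4 12. Option 4 eliminated.
Round 3: Option 1 31, Option 2 16. Option 1 has a majority (≥24).

Option 1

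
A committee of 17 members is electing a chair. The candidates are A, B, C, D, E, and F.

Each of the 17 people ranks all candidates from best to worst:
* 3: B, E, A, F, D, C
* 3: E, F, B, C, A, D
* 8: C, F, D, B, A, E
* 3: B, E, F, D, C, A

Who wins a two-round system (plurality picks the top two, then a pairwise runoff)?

Round 1 first-place votes: A 0, B 6, C 8, D 0, E 3, F 0. C and B advance.
Runoff: C is ranked above B on 8 ballots, B above C on 9.

B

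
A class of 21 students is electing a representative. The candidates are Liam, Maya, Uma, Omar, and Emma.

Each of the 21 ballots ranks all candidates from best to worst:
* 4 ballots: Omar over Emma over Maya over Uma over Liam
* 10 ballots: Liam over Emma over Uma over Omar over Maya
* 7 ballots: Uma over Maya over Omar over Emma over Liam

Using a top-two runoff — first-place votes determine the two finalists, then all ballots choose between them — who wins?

Uma

Round 1 first-place votes: Liam 10, Maya 0, Uma 7, Omar 4, Emma 0. Liam and Uma advance.
Runoff: Liam is ranked above Uma on 10 ballots, Uma above Liam on 11.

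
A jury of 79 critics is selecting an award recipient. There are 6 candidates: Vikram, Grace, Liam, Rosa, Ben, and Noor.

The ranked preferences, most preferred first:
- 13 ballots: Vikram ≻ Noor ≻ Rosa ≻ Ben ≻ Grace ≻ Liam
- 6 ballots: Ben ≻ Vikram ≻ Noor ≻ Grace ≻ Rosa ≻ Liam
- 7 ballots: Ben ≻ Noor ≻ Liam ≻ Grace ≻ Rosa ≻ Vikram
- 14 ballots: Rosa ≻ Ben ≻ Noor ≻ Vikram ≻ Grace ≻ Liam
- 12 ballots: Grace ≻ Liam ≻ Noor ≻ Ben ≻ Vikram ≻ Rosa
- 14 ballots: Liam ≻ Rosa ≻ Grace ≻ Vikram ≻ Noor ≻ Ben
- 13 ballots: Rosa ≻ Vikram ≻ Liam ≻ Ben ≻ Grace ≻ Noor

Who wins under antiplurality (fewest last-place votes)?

Last-place votes: Vikram 7, Grace 0, Liam 33, Rosa 12, Ben 14, Noor 13.

Grace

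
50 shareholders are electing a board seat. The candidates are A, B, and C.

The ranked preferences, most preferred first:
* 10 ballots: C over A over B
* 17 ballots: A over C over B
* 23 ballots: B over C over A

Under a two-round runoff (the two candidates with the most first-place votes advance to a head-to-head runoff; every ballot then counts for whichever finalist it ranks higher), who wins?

A

Round 1 first-place votes: A 17, B 23, C 10. B and A advance.
Runoff: B is ranked above A on 23 ballots, A above B on 27.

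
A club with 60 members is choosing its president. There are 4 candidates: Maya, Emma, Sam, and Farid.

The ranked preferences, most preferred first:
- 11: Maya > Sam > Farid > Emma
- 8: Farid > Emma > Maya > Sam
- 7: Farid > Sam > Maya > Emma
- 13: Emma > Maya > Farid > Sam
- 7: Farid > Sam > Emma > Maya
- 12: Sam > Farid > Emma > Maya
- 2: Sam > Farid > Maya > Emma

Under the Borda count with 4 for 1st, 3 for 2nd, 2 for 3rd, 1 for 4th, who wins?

Farid

Maya: 11×4 + 8×2 + 7×2 + 13×3 + 7×1 + 12×1 + 2×2 = 136
Emma: 11×1 + 8×3 + 7×1 + 13×4 + 7×2 + 12×2 + 2×1 = 134
Sam: 11×3 + 8×1 + 7×3 + 13×1 + 7×3 + 12×4 + 2×4 = 152
Farid: 11×2 + 8×4 + 7×4 + 13×2 + 7×4 + 12×3 + 2×3 = 178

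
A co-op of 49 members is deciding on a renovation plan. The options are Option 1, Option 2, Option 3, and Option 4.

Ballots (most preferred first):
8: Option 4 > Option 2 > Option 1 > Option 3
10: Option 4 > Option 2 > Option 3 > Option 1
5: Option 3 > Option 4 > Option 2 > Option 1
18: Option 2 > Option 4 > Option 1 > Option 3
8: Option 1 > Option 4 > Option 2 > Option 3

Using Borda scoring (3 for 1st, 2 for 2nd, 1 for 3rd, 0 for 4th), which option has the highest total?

Option 1: 8×1 + 10×0 + 5×0 + 18×1 + 8×3 = 50
Option 2: 8×2 + 10×2 + 5×1 + 18×3 + 8×1 = 103
Option 3: 8×0 + 10×1 + 5×3 + 18×0 + 8×0 = 25
Option 4: 8×3 + 10×3 + 5×2 + 18×2 + 8×2 = 116

Option 4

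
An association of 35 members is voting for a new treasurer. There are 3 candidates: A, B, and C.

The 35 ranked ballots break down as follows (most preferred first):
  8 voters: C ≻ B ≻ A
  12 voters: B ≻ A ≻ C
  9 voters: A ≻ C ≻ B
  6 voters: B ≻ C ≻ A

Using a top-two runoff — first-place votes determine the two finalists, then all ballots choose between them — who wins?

B

Round 1 first-place votes: A 9, B 18, C 8. B and A advance.
Runoff: B is ranked above A on 26 ballots, A above B on 9.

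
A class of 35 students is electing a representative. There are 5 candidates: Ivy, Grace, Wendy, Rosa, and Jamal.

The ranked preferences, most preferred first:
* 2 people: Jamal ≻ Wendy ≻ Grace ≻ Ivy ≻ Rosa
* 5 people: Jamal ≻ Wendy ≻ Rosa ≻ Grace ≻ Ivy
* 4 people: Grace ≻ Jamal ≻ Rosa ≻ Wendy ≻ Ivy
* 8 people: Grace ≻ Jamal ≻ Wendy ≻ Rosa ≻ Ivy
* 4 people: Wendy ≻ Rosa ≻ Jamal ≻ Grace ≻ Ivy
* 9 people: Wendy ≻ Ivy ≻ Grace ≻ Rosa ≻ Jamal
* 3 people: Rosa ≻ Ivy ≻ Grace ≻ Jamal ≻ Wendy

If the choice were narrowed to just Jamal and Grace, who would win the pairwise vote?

Grace

Jamal is ranked above Grace on 11 ballots; Grace above Jamal on 24.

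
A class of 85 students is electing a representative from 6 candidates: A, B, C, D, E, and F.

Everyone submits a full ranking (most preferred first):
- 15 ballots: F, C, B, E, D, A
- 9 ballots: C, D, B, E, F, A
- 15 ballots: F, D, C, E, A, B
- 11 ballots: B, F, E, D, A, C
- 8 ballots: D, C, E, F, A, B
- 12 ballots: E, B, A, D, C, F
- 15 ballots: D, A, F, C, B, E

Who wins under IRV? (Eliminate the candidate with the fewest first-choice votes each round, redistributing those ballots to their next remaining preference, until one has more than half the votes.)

Round 1: A 0, B 11, C 9, D 23, E 12, F 30. A eliminated.
Round 2: B 11, C 9, D 23, E 12, F 30. C eliminated.
Round 3: B 11, D 32, E 12, F 30. B eliminated.
Round 4: D 32, E 12, F 41. E eliminated.
Round 5: D 44, F 41. D has a majority (≥43).

D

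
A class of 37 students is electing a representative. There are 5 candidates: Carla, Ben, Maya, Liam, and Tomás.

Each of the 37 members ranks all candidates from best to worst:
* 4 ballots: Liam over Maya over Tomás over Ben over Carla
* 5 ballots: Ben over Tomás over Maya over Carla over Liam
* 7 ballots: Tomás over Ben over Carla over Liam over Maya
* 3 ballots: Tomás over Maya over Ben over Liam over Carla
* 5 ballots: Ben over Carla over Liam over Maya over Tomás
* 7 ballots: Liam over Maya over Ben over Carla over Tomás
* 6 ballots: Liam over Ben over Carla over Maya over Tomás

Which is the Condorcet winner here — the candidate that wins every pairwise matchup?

Ben

Ben vs Carla: 37–0
Ben vs Maya: 23–14
Ben vs Liam: 20–17
Ben vs Tomás: 23–14
Ben beats every other candidate.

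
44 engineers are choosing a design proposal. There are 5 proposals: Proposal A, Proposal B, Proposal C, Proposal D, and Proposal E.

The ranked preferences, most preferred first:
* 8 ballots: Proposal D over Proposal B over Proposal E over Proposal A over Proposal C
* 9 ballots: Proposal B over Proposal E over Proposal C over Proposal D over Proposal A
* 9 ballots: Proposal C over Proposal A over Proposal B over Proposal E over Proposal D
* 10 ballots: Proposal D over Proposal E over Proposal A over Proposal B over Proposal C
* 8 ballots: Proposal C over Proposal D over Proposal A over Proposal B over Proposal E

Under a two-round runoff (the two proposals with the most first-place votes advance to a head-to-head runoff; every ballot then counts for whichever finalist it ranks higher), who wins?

Proposal C

Round 1 first-place votes: Proposal A 0, Proposal B 9, Proposal C 17, Proposal D 18, Proposal E 0. Proposal D and Proposal C advance.
Runoff: Proposal D is ranked above Proposal C on 18 ballots, Proposal C above Proposal D on 26.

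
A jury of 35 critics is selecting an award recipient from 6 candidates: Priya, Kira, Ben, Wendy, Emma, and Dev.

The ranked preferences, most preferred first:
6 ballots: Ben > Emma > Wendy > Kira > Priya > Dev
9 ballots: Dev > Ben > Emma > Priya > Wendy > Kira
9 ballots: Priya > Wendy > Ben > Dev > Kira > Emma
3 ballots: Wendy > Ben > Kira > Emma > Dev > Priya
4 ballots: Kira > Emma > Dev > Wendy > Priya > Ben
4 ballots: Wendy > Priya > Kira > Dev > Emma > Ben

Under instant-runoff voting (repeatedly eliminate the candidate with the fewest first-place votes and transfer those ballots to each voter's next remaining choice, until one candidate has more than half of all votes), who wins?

Wendy

Round 1: Priya 9, Kira 4, Ben 6, Wendy 7, Emma 0, Dev 9. Emma eliminated.
Round 2: Priya 9, Kira 4, Ben 6, Wendy 7, Dev 9. Kira eliminated.
Round 3: Priya 9, Ben 6, Wendy 7, Dev 13. Ben eliminated.
Round 4: Priya 9, Wendy 13, Dev 13. Priya eliminated.
Round 5: Wendy 22, Dev 13. Wendy has a majority (≥18).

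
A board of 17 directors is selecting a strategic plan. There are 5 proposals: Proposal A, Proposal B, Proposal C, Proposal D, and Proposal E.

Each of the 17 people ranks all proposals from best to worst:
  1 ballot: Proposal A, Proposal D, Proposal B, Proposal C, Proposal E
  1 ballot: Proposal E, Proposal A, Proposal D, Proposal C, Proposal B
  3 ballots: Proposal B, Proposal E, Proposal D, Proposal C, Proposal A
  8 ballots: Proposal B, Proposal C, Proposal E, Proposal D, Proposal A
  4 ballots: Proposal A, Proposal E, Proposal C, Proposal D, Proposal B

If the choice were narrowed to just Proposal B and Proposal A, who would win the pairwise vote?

Proposal B

Proposal B is ranked above Proposal A on 11 ballots; Proposal A above Proposal B on 6.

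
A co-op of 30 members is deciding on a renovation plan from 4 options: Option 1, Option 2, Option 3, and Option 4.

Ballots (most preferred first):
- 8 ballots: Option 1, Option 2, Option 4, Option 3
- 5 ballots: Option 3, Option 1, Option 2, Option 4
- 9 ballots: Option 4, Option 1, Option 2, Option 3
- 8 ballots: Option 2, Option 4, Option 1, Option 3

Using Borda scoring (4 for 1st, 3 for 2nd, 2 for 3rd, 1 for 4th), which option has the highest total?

Option 1

Option 1: 8×4 + 5×3 + 9×3 + 8×2 = 90
Option 2: 8×3 + 5×2 + 9×2 + 8×4 = 84
Option 3: 8×1 + 5×4 + 9×1 + 8×1 = 45
Option 4: 8×2 + 5×1 + 9×4 + 8×3 = 81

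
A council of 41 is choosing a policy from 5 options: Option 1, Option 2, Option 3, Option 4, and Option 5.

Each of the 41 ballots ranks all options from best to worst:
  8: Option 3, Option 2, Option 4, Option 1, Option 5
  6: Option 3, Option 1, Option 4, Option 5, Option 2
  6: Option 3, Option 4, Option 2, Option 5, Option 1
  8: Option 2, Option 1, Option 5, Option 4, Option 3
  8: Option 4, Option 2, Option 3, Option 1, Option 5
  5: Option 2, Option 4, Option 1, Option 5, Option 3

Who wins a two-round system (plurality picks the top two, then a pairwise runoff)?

Option 2

Round 1 first-place votes: Option 1 0, Option 2 13, Option 3 20, Option 4 8, Option 5 0. Option 3 and Option 2 advance.
Runoff: Option 3 is ranked above Option 2 on 20 ballots, Option 2 above Option 3 on 21.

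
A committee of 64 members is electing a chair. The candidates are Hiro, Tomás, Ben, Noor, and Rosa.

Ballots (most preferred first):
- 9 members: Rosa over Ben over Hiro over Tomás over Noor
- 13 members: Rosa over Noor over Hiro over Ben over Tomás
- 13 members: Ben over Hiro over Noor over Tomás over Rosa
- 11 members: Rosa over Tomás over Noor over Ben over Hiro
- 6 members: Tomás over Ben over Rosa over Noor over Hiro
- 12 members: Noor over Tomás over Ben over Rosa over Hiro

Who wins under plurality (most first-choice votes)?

Rosa

First-place votes: Hiro 0, Tomás 6, Ben 13, Noor 12, Rosa 33.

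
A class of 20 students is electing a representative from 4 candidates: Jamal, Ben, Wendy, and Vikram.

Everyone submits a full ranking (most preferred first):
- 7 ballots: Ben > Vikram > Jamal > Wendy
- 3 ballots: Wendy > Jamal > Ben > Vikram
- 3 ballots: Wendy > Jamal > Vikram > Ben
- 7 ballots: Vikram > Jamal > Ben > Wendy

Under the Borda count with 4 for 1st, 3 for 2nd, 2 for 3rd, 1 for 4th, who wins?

Jamal: 7×2 + 3×3 + 3×3 + 7×3 = 53
Ben: 7×4 + 3×2 + 3×1 + 7×2 = 51
Wendy: 7×1 + 3×4 + 3×4 + 7×1 = 38
Vikram: 7×3 + 3×1 + 3×2 + 7×4 = 58

Vikram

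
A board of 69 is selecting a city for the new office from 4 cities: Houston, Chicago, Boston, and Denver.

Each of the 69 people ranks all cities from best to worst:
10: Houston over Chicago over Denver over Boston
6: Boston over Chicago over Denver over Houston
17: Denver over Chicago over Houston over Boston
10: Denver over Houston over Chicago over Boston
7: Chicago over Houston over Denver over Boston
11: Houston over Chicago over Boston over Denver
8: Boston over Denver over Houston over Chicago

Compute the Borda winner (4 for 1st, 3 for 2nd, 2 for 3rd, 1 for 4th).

Houston: 10×4 + 6×1 + 17×2 + 10×3 + 7×3 + 11×4 + 8×2 = 191
Chicago: 10×3 + 6×3 + 17×3 + 10×2 + 7×4 + 11×3 + 8×1 = 188
Boston: 10×1 + 6×4 + 17×1 + 10×1 + 7×1 + 11×2 + 8×4 = 122
Denver: 10×2 + 6×2 + 17×4 + 10×4 + 7×2 + 11×1 + 8×3 = 189

Houston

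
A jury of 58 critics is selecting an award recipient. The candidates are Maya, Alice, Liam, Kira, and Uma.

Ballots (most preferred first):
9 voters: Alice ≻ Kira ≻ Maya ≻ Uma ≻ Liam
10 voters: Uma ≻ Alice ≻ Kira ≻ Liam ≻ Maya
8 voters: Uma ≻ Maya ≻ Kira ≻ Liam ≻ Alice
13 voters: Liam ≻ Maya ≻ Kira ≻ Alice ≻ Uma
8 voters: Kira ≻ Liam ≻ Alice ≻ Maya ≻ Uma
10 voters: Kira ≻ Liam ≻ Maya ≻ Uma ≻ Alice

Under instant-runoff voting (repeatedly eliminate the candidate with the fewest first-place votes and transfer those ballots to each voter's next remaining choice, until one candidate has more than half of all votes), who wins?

Round 1: Maya 0, Alice 9, Liam 13, Kira 18, Uma 18. Maya eliminated.
Round 2: Alice 9, Liam 13, Kira 18, Uma 18. Alice eliminated.
Round 3: Liam 13, Kira 27, Uma 18. Liam eliminated.
Round 4: Kira 40, Uma 18. Kira has a majority (≥30).

Kira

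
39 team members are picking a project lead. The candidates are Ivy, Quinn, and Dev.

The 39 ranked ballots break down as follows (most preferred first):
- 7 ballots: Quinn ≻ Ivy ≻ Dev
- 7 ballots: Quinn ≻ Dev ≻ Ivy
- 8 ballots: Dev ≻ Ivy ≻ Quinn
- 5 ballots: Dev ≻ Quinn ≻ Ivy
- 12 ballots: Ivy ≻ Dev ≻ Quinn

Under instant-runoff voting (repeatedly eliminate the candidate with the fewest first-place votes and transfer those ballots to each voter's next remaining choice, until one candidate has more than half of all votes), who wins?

Round 1: Ivy 12, Quinn 14, Dev 13. Ivy eliminated.
Round 2: Quinn 14, Dev 25. Dev has a majority (≥20).

Dev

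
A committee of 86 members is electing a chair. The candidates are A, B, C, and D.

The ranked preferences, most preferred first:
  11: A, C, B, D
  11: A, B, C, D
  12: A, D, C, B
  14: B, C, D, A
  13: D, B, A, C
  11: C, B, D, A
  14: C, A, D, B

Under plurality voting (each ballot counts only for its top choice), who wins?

First-place votes: A 34, B 14, C 25, D 13.

A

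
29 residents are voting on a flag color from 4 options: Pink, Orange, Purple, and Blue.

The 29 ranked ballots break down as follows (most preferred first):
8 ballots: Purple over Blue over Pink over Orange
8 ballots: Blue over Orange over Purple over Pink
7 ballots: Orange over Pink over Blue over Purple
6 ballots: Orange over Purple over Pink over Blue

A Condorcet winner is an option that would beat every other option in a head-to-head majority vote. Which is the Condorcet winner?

Blue vs Pink: 16–13
Blue vs Orange: 16–13
Blue vs Purple: 15–14
Blue beats every other option.

Blue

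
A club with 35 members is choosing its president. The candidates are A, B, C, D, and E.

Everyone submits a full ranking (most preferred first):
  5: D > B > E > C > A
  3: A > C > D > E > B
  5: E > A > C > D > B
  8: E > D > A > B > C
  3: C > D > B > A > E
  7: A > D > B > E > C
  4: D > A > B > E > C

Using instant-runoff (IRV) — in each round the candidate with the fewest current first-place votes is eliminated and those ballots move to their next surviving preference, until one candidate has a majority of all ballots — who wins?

Round 1: A 10, B 0, C 3, D 9, E 13. B eliminated.
Round 2: A 10, C 3, D 9, E 13. C eliminated.
Round 3: A 10, D 12, E 13. A eliminated.
Round 4: D 22, E 13. D has a majority (≥18).

D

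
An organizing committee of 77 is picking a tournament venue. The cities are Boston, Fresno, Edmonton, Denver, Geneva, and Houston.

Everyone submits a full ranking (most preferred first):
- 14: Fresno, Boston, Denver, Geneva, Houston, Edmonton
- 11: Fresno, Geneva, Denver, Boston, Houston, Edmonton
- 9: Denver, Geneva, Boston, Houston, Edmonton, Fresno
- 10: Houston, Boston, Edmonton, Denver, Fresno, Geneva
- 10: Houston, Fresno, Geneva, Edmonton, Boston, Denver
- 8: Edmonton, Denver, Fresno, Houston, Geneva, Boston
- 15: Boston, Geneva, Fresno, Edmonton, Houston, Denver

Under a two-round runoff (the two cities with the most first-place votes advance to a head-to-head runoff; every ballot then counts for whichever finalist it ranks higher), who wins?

Fresno

Round 1 first-place votes: Boston 15, Fresno 25, Edmonton 8, Denver 9, Geneva 0, Houston 20. Fresno and Houston advance.
Runoff: Fresno is ranked above Houston on 48 ballots, Houston above Fresno on 29.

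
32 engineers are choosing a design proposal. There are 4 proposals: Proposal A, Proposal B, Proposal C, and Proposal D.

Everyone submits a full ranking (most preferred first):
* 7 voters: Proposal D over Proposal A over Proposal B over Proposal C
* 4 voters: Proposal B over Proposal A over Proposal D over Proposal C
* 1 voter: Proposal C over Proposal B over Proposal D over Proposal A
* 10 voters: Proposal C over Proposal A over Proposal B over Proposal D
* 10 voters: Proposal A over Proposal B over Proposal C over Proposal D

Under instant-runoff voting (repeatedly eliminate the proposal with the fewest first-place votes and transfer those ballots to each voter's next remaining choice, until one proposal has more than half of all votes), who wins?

Proposal A

Round 1: Proposal A 10, Proposal B 4, Proposal C 11, Proposal D 7. Proposal B eliminated.
Round 2: Proposal A 14, Proposal C 11, Proposal D 7. Proposal D eliminated.
Round 3: Proposal A 21, Proposal C 11. Proposal A has a majority (≥17).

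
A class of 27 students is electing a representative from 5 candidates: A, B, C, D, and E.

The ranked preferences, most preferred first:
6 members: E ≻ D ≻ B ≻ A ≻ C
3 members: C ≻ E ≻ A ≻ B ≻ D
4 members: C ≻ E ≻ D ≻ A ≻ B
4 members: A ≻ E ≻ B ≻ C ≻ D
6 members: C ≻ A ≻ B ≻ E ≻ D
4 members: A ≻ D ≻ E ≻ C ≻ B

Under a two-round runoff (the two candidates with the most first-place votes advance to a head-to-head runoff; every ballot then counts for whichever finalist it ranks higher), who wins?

Round 1 first-place votes: A 8, B 0, C 13, D 0, E 6. C and A advance.
Runoff: C is ranked above A on 13 ballots, A above C on 14.

A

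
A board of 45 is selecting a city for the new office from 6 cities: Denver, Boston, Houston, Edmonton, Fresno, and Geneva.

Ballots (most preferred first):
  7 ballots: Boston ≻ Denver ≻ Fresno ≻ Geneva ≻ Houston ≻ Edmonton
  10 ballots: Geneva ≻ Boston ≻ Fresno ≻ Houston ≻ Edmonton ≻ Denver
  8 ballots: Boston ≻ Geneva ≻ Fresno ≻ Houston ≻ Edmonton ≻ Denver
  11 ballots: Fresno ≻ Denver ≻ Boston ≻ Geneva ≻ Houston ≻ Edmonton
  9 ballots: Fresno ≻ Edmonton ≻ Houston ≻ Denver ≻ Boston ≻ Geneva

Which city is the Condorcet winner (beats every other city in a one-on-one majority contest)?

Boston vs Denver: 25–20
Boston vs Houston: 36–9
Boston vs Edmonton: 36–9
Boston vs Fresno: 25–20
Boston vs Geneva: 35–10
Boston beats every other city.

Boston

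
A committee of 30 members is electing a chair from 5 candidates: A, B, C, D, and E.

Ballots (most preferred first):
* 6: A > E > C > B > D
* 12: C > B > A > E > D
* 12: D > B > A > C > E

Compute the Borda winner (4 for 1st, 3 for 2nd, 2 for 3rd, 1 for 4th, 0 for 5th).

B

A: 6×4 + 12×2 + 12×2 = 72
B: 6×1 + 12×3 + 12×3 = 78
C: 6×2 + 12×4 + 12×1 = 72
D: 6×0 + 12×0 + 12×4 = 48
E: 6×3 + 12×1 + 12×0 = 30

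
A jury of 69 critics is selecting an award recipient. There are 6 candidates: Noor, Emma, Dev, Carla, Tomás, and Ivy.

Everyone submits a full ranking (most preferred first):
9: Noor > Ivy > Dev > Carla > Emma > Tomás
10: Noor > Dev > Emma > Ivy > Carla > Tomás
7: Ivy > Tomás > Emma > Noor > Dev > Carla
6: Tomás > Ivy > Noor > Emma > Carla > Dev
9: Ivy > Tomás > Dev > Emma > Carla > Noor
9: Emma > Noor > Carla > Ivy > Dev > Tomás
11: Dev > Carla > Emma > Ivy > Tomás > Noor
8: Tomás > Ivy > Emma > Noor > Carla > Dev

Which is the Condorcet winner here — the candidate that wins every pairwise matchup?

Ivy vs Noor: 41–28
Ivy vs Emma: 39–30
Ivy vs Dev: 48–21
Ivy vs Carla: 49–20
Ivy vs Tomás: 55–14
Ivy beats every other candidate.

Ivy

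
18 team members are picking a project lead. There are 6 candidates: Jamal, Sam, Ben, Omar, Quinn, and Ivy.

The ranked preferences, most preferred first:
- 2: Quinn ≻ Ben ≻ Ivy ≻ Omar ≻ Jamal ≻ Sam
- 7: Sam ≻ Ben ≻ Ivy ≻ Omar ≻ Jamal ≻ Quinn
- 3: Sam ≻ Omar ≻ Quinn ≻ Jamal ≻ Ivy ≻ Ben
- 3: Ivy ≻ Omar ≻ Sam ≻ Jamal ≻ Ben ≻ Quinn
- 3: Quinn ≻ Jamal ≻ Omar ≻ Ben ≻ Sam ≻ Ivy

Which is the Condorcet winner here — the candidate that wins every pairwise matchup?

Sam vs Jamal: 13–5
Sam vs Ben: 13–5
Sam vs Omar: 10–8
Sam vs Quinn: 13–5
Sam vs Ivy: 13–5
Sam beats every other candidate.

Sam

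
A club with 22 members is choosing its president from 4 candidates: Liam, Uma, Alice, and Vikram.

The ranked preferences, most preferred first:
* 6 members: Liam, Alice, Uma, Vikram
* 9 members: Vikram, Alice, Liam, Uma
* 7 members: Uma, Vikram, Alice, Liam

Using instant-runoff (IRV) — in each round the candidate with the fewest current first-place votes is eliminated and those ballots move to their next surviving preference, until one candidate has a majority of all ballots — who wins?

Round 1: Liam 6, Uma 7, Alice 0, Vikram 9. Alice eliminated.
Round 2: Liam 6, Uma 7, Vikram 9. Liam eliminated.
Round 3: Uma 13, Vikram 9. Uma has a majority (≥12).

Uma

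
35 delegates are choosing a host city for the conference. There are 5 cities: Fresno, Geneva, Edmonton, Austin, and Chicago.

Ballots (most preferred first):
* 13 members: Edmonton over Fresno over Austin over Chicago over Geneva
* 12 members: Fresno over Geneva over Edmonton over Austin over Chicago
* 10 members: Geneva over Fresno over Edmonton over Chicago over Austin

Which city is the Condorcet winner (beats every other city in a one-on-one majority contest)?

Fresno vs Geneva: 25–10
Fresno vs Edmonton: 22–13
Fresno vs Austin: 35–0
Fresno vs Chicago: 35–0
Fresno beats every other city.

Fresno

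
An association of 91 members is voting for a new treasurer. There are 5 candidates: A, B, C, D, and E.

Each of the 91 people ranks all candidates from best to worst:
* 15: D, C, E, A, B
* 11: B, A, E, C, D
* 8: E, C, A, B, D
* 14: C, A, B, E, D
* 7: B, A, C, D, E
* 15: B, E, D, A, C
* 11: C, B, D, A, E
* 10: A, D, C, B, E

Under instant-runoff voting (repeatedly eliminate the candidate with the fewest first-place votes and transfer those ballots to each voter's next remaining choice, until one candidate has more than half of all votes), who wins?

C

Round 1: A 10, B 33, C 25, D 15, E 8. E eliminated.
Round 2: A 10, B 33, C 33, D 15. A eliminated.
Round 3: B 33, C 33, D 25. D eliminated.
Round 4: B 33, C 58. C has a majority (≥46).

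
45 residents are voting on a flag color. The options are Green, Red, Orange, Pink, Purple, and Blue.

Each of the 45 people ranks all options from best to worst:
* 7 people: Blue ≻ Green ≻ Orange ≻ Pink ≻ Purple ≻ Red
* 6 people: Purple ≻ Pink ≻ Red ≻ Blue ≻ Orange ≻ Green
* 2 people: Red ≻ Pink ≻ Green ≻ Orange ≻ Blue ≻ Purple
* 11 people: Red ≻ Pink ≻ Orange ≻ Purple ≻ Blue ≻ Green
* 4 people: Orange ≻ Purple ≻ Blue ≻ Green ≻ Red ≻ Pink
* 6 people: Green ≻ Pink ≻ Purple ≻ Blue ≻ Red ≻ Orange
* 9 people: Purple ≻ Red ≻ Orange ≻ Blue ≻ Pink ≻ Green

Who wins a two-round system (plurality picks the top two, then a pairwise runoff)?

Round 1 first-place votes: Green 6, Red 13, Orange 4, Pink 0, Purple 15, Blue 7. Purple and Red advance.
Runoff: Purple is ranked above Red on 32 ballots, Red above Purple on 13.

Purple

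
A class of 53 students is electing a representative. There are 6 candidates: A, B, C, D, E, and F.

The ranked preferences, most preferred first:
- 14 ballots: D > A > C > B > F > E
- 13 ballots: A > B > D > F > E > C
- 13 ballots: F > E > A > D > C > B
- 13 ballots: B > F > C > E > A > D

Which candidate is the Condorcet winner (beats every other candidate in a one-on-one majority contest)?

A vs B: 40–13
A vs C: 40–13
A vs D: 39–14
A vs E: 27–26
A vs F: 27–26
A beats every other candidate.

A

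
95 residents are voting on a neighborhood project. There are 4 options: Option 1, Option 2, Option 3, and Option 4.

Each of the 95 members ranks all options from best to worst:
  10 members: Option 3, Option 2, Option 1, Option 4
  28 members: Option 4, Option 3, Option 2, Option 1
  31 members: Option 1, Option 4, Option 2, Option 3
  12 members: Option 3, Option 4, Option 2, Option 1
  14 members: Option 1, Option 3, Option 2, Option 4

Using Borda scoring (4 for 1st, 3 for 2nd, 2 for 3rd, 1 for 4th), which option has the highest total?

Option 1: 10×2 + 28×1 + 31×4 + 12×1 + 14×4 = 240
Option 2: 10×3 + 28×2 + 31×2 + 12×2 + 14×2 = 200
Option 3: 10×4 + 28×3 + 31×1 + 12×4 + 14×3 = 245
Option 4: 10×1 + 28×4 + 31×3 + 12×3 + 14×1 = 265

Option 4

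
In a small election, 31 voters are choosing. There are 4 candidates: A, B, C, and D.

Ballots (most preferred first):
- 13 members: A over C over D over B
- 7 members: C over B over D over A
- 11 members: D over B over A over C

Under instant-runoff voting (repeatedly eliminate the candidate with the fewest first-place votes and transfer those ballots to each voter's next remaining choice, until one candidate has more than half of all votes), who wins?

Round 1: A 13, B 0, C 7, D 11. B eliminated.
Round 2: A 13, C 7, D 11. C eliminated.
Round 3: A 13, D 18. D has a majority (≥16).

D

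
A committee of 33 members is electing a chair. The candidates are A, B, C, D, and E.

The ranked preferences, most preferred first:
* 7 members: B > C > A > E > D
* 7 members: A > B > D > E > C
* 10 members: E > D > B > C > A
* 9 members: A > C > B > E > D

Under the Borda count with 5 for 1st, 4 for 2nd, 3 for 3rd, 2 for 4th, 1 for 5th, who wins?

A: 7×3 + 7×5 + 10×1 + 9×5 = 111
B: 7×5 + 7×4 + 10×3 + 9×3 = 120
C: 7×4 + 7×1 + 10×2 + 9×4 = 91
D: 7×1 + 7×3 + 10×4 + 9×1 = 77
E: 7×2 + 7×2 + 10×5 + 9×2 = 96

B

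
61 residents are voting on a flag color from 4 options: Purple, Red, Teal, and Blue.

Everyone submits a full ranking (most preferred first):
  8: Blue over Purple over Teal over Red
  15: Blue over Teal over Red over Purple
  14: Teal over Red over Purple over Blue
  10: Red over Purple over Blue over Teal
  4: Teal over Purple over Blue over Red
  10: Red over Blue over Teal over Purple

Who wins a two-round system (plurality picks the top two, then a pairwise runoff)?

Round 1 first-place votes: Purple 0, Red 20, Teal 18, Blue 23. Blue and Red advance.
Runoff: Blue is ranked above Red on 27 ballots, Red above Blue on 34.

Red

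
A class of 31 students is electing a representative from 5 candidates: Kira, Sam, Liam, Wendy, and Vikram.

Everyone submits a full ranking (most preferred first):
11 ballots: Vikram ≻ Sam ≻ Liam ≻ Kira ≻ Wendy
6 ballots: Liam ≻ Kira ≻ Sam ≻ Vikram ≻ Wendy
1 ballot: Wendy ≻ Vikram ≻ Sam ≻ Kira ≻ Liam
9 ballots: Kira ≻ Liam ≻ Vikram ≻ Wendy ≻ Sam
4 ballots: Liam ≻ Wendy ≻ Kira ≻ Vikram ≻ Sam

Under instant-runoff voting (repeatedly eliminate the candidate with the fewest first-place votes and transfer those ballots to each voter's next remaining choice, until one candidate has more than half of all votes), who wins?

Liam

Round 1: Kira 9, Sam 0, Liam 10, Wendy 1, Vikram 11. Sam eliminated.
Round 2: Kira 9, Liam 10, Wendy 1, Vikram 11. Wendy eliminated.
Round 3: Kira 9, Liam 10, Vikram 12. Kira eliminated.
Round 4: Liam 19, Vikram 12. Liam has a majority (≥16).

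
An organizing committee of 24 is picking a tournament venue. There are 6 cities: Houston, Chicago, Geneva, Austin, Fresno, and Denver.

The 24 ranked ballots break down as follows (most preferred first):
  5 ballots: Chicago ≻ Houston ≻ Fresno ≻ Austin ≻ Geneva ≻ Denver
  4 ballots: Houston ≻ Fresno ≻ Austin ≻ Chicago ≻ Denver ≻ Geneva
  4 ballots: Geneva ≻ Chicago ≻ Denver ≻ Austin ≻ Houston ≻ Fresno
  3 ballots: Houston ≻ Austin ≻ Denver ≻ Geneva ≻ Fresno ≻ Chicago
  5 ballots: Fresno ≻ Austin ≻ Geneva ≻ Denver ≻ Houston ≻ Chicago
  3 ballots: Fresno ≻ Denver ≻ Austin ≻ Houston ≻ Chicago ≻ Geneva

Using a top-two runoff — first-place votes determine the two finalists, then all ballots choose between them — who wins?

Houston

Round 1 first-place votes: Houston 7, Chicago 5, Geneva 4, Austin 0, Fresno 8, Denver 0. Fresno and Houston advance.
Runoff: Fresno is ranked above Houston on 8 ballots, Houston above Fresno on 16.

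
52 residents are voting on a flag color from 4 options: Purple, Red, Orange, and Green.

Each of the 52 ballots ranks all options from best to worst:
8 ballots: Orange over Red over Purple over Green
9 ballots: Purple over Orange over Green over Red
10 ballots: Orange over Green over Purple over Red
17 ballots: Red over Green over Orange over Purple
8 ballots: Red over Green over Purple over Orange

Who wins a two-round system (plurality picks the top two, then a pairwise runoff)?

Orange

Round 1 first-place votes: Purple 9, Red 25, Orange 18, Green 0. Red and Orange advance.
Runoff: Red is ranked above Orange on 25 ballots, Orange above Red on 27.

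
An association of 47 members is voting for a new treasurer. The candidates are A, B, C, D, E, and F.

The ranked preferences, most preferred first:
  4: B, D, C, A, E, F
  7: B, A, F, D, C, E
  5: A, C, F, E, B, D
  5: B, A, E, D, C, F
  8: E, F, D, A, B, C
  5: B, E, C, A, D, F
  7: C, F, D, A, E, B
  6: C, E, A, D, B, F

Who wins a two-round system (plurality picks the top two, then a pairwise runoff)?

B

Round 1 first-place votes: A 5, B 21, C 13, D 0, E 8, F 0. B and C advance.
Runoff: B is ranked above C on 29 ballots, C above B on 18.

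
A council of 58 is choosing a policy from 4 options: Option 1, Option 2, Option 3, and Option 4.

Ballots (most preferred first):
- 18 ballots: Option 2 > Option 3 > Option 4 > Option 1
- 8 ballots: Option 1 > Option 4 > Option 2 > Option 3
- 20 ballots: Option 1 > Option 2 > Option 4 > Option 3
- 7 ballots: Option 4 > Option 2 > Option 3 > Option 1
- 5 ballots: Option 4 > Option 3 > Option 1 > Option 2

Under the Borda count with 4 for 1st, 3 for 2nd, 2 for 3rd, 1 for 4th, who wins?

Option 1: 18×1 + 8×4 + 20×4 + 7×1 + 5×2 = 147
Option 2: 18×4 + 8×2 + 20×3 + 7×3 + 5×1 = 174
Option 3: 18×3 + 8×1 + 20×1 + 7×2 + 5×3 = 111
Option 4: 18×2 + 8×3 + 20×2 + 7×4 + 5×4 = 148

Option 2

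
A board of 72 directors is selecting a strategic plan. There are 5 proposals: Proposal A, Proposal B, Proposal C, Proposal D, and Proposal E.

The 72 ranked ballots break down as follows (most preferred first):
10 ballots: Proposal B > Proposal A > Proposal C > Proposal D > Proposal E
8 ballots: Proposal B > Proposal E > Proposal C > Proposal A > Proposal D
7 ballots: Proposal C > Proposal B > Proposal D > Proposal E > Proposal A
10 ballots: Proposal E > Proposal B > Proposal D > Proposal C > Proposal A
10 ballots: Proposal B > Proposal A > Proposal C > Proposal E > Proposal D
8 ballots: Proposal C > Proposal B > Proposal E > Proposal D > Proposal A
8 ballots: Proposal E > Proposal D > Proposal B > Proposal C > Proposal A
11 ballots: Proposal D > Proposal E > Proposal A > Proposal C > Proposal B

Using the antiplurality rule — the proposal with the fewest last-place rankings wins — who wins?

Last-place votes: Proposal A 33, Proposal B 11, Proposal C 0, Proposal D 18, Proposal E 10.

Proposal C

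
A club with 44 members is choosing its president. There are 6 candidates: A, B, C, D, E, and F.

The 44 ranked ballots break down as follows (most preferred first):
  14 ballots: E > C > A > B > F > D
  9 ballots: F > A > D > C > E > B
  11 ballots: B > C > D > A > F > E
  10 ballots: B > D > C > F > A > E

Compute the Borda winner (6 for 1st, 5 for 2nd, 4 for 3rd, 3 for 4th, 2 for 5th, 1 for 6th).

C

A: 14×4 + 9×5 + 11×3 + 10×2 = 154
B: 14×3 + 9×1 + 11×6 + 10×6 = 177
C: 14×5 + 9×3 + 11×5 + 10×4 = 192
D: 14×1 + 9×4 + 11×4 + 10×5 = 144
E: 14×6 + 9×2 + 11×1 + 10×1 = 123
F: 14×2 + 9×6 + 11×2 + 10×3 = 134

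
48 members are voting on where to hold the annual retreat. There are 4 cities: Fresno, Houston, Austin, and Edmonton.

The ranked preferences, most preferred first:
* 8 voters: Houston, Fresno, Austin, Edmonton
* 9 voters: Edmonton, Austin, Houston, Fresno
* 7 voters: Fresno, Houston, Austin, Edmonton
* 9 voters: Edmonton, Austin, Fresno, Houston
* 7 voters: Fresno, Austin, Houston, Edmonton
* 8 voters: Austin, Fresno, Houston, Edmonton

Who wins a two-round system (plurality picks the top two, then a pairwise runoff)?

Fresno

Round 1 first-place votes: Fresno 14, Houston 8, Austin 8, Edmonton 18. Edmonton and Fresno advance.
Runoff: Edmonton is ranked above Fresno on 18 ballots, Fresno above Edmonton on 30.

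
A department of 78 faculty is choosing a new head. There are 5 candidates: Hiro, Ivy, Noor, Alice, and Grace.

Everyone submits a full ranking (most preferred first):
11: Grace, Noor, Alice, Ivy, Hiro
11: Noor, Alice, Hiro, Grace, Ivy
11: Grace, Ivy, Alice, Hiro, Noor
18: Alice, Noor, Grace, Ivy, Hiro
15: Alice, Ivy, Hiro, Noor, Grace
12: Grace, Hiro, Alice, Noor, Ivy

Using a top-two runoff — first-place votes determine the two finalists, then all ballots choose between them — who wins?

Alice

Round 1 first-place votes: Hiro 0, Ivy 0, Noor 11, Alice 33, Grace 34. Grace and Alice advance.
Runoff: Grace is ranked above Alice on 34 ballots, Alice above Grace on 44.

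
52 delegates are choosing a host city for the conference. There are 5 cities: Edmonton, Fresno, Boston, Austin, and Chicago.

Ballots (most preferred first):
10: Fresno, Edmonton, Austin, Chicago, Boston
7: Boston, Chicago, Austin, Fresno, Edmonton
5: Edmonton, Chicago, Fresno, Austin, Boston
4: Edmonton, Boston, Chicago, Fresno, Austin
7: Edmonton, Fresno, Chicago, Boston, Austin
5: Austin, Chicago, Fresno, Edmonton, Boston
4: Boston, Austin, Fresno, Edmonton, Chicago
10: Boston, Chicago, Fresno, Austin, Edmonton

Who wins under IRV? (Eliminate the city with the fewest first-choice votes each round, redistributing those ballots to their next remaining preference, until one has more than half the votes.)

Round 1: Edmonton 16, Fresno 10, Boston 21, Austin 5, Chicago 0. Chicago eliminated.
Round 2: Edmonton 16, Fresno 10, Boston 21, Austin 5. Austin eliminated.
Round 3: Edmonton 16, Fresno 15, Boston 21. Fresno eliminated.
Round 4: Edmonton 31, Boston 21. Edmonton has a majority (≥27).

Edmonton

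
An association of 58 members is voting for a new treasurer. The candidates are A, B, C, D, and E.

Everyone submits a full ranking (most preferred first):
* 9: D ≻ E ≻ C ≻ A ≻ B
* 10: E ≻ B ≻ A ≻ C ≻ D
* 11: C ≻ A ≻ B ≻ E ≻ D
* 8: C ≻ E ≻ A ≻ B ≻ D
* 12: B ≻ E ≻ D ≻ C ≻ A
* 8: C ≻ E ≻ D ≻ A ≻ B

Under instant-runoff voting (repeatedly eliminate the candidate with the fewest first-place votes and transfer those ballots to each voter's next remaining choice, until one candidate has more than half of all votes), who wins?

Round 1: A 0, B 12, C 27, D 9, E 10. A eliminated.
Round 2: B 12, C 27, D 9, E 10. D eliminated.
Round 3: B 12, C 27, E 19. B eliminated.
Round 4: C 27, E 31. E has a majority (≥30).

E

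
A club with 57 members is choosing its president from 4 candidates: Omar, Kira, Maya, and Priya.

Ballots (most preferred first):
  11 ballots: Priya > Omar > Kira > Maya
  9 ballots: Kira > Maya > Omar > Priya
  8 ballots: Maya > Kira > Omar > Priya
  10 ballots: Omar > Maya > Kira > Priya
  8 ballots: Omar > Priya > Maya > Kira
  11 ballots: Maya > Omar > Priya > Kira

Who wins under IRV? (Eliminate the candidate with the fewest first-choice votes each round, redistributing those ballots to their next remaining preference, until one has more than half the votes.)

Round 1: Omar 18, Kira 9, Maya 19, Priya 11. Kira eliminated.
Round 2: Omar 18, Maya 28, Priya 11. Priya eliminated.
Round 3: Omar 29, Maya 28. Omar has a majority (≥29).

Omar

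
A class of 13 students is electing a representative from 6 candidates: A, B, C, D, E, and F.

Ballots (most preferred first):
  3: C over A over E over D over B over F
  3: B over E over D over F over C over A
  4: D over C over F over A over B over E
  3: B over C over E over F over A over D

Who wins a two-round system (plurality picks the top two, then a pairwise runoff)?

Round 1 first-place votes: A 0, B 6, C 3, D 4, E 0, F 0. B and D advance.
Runoff: B is ranked above D on 6 ballots, D above B on 7.

D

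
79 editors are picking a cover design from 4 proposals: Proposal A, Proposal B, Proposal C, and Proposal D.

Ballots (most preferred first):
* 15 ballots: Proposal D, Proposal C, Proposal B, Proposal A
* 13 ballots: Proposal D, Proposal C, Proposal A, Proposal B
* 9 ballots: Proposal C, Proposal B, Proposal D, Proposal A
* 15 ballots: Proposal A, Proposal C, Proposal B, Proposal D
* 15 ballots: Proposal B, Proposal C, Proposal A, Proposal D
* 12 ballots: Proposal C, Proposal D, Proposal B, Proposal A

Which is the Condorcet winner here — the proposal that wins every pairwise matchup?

Proposal C

Proposal C vs Proposal A: 64–15
Proposal C vs Proposal B: 64–15
Proposal C vs Proposal D: 51–28
Proposal C beats every other proposal.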